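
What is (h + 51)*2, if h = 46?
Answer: 194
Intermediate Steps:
(h + 51)*2 = (46 + 51)*2 = 97*2 = 194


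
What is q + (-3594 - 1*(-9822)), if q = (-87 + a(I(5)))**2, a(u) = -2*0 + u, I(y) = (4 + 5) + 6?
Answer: 11412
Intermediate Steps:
I(y) = 15 (I(y) = 9 + 6 = 15)
a(u) = u (a(u) = 0 + u = u)
q = 5184 (q = (-87 + 15)**2 = (-72)**2 = 5184)
q + (-3594 - 1*(-9822)) = 5184 + (-3594 - 1*(-9822)) = 5184 + (-3594 + 9822) = 5184 + 6228 = 11412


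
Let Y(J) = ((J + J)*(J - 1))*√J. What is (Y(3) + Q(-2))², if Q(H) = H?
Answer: 436 - 48*√3 ≈ 352.86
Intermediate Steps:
Y(J) = 2*J^(3/2)*(-1 + J) (Y(J) = ((2*J)*(-1 + J))*√J = (2*J*(-1 + J))*√J = 2*J^(3/2)*(-1 + J))
(Y(3) + Q(-2))² = (2*3^(3/2)*(-1 + 3) - 2)² = (2*(3*√3)*2 - 2)² = (12*√3 - 2)² = (-2 + 12*√3)²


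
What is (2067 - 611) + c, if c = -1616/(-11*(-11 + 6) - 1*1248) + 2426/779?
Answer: 1357282314/929347 ≈ 1460.5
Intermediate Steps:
c = 4153082/929347 (c = -1616/(-11*(-5) - 1248) + 2426*(1/779) = -1616/(55 - 1248) + 2426/779 = -1616/(-1193) + 2426/779 = -1616*(-1/1193) + 2426/779 = 1616/1193 + 2426/779 = 4153082/929347 ≈ 4.4688)
(2067 - 611) + c = (2067 - 611) + 4153082/929347 = 1456 + 4153082/929347 = 1357282314/929347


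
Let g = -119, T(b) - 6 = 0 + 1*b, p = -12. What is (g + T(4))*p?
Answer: 1308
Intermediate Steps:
T(b) = 6 + b (T(b) = 6 + (0 + 1*b) = 6 + (0 + b) = 6 + b)
(g + T(4))*p = (-119 + (6 + 4))*(-12) = (-119 + 10)*(-12) = -109*(-12) = 1308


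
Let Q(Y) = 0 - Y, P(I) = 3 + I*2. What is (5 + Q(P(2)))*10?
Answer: -20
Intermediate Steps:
P(I) = 3 + 2*I
Q(Y) = -Y
(5 + Q(P(2)))*10 = (5 - (3 + 2*2))*10 = (5 - (3 + 4))*10 = (5 - 1*7)*10 = (5 - 7)*10 = -2*10 = -20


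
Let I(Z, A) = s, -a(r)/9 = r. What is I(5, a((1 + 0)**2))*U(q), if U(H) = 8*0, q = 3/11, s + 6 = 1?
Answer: 0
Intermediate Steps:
a(r) = -9*r
s = -5 (s = -6 + 1 = -5)
q = 3/11 (q = 3*(1/11) = 3/11 ≈ 0.27273)
U(H) = 0
I(Z, A) = -5
I(5, a((1 + 0)**2))*U(q) = -5*0 = 0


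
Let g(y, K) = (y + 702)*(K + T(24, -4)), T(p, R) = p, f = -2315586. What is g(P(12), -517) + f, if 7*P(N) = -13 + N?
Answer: -18631211/7 ≈ -2.6616e+6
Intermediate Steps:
P(N) = -13/7 + N/7 (P(N) = (-13 + N)/7 = -13/7 + N/7)
g(y, K) = (24 + K)*(702 + y) (g(y, K) = (y + 702)*(K + 24) = (702 + y)*(24 + K) = (24 + K)*(702 + y))
g(P(12), -517) + f = (16848 + 24*(-13/7 + (⅐)*12) + 702*(-517) - 517*(-13/7 + (⅐)*12)) - 2315586 = (16848 + 24*(-13/7 + 12/7) - 362934 - 517*(-13/7 + 12/7)) - 2315586 = (16848 + 24*(-⅐) - 362934 - 517*(-⅐)) - 2315586 = (16848 - 24/7 - 362934 + 517/7) - 2315586 = -2422109/7 - 2315586 = -18631211/7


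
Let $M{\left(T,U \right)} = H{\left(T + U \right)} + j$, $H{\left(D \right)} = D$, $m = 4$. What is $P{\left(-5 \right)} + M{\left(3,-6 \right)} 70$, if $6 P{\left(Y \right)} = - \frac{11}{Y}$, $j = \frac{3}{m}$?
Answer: $- \frac{2357}{15} \approx -157.13$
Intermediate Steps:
$j = \frac{3}{4} \approx 0.75$
$P{\left(Y \right)} = - \frac{11}{6 Y}$ ($P{\left(Y \right)} = \frac{\left(-11\right) \frac{1}{Y}}{6} = - \frac{11}{6 Y}$)
$M{\left(T,U \right)} = \frac{3}{4} + T + U$ ($M{\left(T,U \right)} = \left(T + U\right) + \frac{3}{4} = \frac{3}{4} + T + U$)
$P{\left(-5 \right)} + M{\left(3,-6 \right)} 70 = - \frac{11}{6 \left(-5\right)} + \left(\frac{3}{4} + 3 - 6\right) 70 = \left(- \frac{11}{6}\right) \left(- \frac{1}{5}\right) - \frac{315}{2} = \frac{11}{30} - \frac{315}{2} = - \frac{2357}{15}$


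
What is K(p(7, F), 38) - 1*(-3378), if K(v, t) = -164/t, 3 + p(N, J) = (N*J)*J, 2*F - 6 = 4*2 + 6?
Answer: 64100/19 ≈ 3373.7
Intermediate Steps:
F = 10 (F = 3 + (4*2 + 6)/2 = 3 + (8 + 6)/2 = 3 + (½)*14 = 3 + 7 = 10)
p(N, J) = -3 + N*J² (p(N, J) = -3 + (N*J)*J = -3 + (J*N)*J = -3 + N*J²)
K(p(7, F), 38) - 1*(-3378) = -164/38 - 1*(-3378) = -164*1/38 + 3378 = -82/19 + 3378 = 64100/19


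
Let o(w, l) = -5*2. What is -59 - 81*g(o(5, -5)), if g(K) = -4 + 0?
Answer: 265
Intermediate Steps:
o(w, l) = -10
g(K) = -4
-59 - 81*g(o(5, -5)) = -59 - 81*(-4) = -59 + 324 = 265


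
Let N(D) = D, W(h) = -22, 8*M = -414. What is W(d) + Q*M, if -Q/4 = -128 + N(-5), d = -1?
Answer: -27553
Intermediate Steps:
M = -207/4 (M = (1/8)*(-414) = -207/4 ≈ -51.750)
Q = 532 (Q = -4*(-128 - 5) = -4*(-133) = 532)
W(d) + Q*M = -22 + 532*(-207/4) = -22 - 27531 = -27553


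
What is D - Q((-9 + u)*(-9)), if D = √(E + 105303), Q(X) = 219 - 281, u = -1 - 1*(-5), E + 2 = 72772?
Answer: 62 + √178073 ≈ 483.99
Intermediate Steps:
E = 72770 (E = -2 + 72772 = 72770)
u = 4 (u = -1 + 5 = 4)
Q(X) = -62
D = √178073 (D = √(72770 + 105303) = √178073 ≈ 421.99)
D - Q((-9 + u)*(-9)) = √178073 - 1*(-62) = √178073 + 62 = 62 + √178073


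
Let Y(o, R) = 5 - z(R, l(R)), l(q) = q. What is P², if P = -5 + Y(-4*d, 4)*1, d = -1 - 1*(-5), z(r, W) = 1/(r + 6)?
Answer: 1/100 ≈ 0.010000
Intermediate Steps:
z(r, W) = 1/(6 + r)
d = 4 (d = -1 + 5 = 4)
Y(o, R) = 5 - 1/(6 + R)
P = -⅒ (P = -5 + ((29 + 5*4)/(6 + 4))*1 = -5 + ((29 + 20)/10)*1 = -5 + ((⅒)*49)*1 = -5 + (49/10)*1 = -5 + 49/10 = -⅒ ≈ -0.10000)
P² = (-⅒)² = 1/100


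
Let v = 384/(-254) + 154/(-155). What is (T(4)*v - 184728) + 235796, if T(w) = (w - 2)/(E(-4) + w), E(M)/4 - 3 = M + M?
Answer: 4021118979/78740 ≈ 51068.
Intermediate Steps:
E(M) = 12 + 8*M (E(M) = 12 + 4*(M + M) = 12 + 4*(2*M) = 12 + 8*M)
v = -49318/19685 (v = 384*(-1/254) + 154*(-1/155) = -192/127 - 154/155 = -49318/19685 ≈ -2.5054)
T(w) = (-2 + w)/(-20 + w) (T(w) = (w - 2)/((12 + 8*(-4)) + w) = (-2 + w)/((12 - 32) + w) = (-2 + w)/(-20 + w))
(T(4)*v - 184728) + 235796 = (((-2 + 4)/(-20 + 4))*(-49318/19685) - 184728) + 235796 = ((2/(-16))*(-49318/19685) - 184728) + 235796 = (-1/16*2*(-49318/19685) - 184728) + 235796 = (-⅛*(-49318/19685) - 184728) + 235796 = (24659/78740 - 184728) + 235796 = -14545458061/78740 + 235796 = 4021118979/78740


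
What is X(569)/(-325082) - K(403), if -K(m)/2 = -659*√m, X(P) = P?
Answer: -569/325082 - 1318*√403 ≈ -26459.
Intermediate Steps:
K(m) = 1318*√m (K(m) = -(-1318)*√m = 1318*√m)
X(569)/(-325082) - K(403) = 569/(-325082) - 1318*√403 = 569*(-1/325082) - 1318*√403 = -569/325082 - 1318*√403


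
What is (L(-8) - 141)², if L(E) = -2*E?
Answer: 15625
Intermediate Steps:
(L(-8) - 141)² = (-2*(-8) - 141)² = (16 - 141)² = (-125)² = 15625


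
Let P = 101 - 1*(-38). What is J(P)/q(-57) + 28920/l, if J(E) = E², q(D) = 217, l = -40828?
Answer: 195640537/2214919 ≈ 88.328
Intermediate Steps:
P = 139 (P = 101 + 38 = 139)
J(P)/q(-57) + 28920/l = 139²/217 + 28920/(-40828) = 19321*(1/217) + 28920*(-1/40828) = 19321/217 - 7230/10207 = 195640537/2214919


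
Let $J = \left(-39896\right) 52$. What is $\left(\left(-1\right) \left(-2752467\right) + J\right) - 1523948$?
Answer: $-846073$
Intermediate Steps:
$J = -2074592$
$\left(\left(-1\right) \left(-2752467\right) + J\right) - 1523948 = \left(\left(-1\right) \left(-2752467\right) - 2074592\right) - 1523948 = \left(2752467 - 2074592\right) - 1523948 = 677875 - 1523948 = -846073$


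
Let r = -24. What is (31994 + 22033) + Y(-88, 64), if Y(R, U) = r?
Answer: 54003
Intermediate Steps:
Y(R, U) = -24
(31994 + 22033) + Y(-88, 64) = (31994 + 22033) - 24 = 54027 - 24 = 54003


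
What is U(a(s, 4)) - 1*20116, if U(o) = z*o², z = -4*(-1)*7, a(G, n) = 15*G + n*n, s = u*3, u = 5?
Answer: 1606152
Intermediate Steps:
s = 15 (s = 5*3 = 15)
a(G, n) = n² + 15*G (a(G, n) = 15*G + n² = n² + 15*G)
z = 28 (z = 4*7 = 28)
U(o) = 28*o²
U(a(s, 4)) - 1*20116 = 28*(4² + 15*15)² - 1*20116 = 28*(16 + 225)² - 20116 = 28*241² - 20116 = 28*58081 - 20116 = 1626268 - 20116 = 1606152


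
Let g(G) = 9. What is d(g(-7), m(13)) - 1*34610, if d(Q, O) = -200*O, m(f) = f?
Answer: -37210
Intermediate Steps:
d(g(-7), m(13)) - 1*34610 = -200*13 - 1*34610 = -2600 - 34610 = -37210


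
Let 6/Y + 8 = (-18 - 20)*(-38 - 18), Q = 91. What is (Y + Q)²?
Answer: 9305110369/1123600 ≈ 8281.5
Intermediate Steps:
Y = 3/1060 (Y = 6/(-8 + (-18 - 20)*(-38 - 18)) = 6/(-8 - 38*(-56)) = 6/(-8 + 2128) = 6/2120 = 6*(1/2120) = 3/1060 ≈ 0.0028302)
(Y + Q)² = (3/1060 + 91)² = (96463/1060)² = 9305110369/1123600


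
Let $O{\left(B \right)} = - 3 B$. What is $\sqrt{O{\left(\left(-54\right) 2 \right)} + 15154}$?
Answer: $\sqrt{15478} \approx 124.41$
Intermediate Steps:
$\sqrt{O{\left(\left(-54\right) 2 \right)} + 15154} = \sqrt{- 3 \left(\left(-54\right) 2\right) + 15154} = \sqrt{\left(-3\right) \left(-108\right) + 15154} = \sqrt{324 + 15154} = \sqrt{15478}$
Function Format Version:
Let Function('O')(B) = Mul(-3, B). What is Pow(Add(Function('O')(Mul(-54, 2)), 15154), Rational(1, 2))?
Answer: Pow(15478, Rational(1, 2)) ≈ 124.41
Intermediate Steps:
Pow(Add(Function('O')(Mul(-54, 2)), 15154), Rational(1, 2)) = Pow(Add(Mul(-3, Mul(-54, 2)), 15154), Rational(1, 2)) = Pow(Add(Mul(-3, -108), 15154), Rational(1, 2)) = Pow(Add(324, 15154), Rational(1, 2)) = Pow(15478, Rational(1, 2))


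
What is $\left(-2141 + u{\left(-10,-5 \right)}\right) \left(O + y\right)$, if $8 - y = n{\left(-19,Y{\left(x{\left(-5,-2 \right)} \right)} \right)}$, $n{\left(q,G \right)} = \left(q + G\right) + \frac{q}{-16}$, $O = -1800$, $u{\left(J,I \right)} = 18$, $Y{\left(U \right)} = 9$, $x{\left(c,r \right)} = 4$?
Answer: $\frac{60571313}{16} \approx 3.7857 \cdot 10^{6}$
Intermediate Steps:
$n{\left(q,G \right)} = G + \frac{15 q}{16}$ ($n{\left(q,G \right)} = \left(G + q\right) + q \left(- \frac{1}{16}\right) = \left(G + q\right) - \frac{q}{16} = G + \frac{15 q}{16}$)
$y = \frac{269}{16}$ ($y = 8 - \left(9 + \frac{15}{16} \left(-19\right)\right) = 8 - \left(9 - \frac{285}{16}\right) = 8 - - \frac{141}{16} = 8 + \frac{141}{16} = \frac{269}{16} \approx 16.813$)
$\left(-2141 + u{\left(-10,-5 \right)}\right) \left(O + y\right) = \left(-2141 + 18\right) \left(-1800 + \frac{269}{16}\right) = \left(-2123\right) \left(- \frac{28531}{16}\right) = \frac{60571313}{16}$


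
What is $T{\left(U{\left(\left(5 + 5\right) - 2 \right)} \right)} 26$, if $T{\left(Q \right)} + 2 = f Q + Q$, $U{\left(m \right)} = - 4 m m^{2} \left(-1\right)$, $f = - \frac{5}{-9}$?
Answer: $\frac{745004}{9} \approx 82778.0$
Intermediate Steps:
$f = \frac{5}{9}$ ($f = \left(-5\right) \left(- \frac{1}{9}\right) = \frac{5}{9} \approx 0.55556$)
$U{\left(m \right)} = 4 m^{3}$ ($U{\left(m \right)} = - 4 m^{3} \left(-1\right) = 4 m^{3}$)
$T{\left(Q \right)} = -2 + \frac{14 Q}{9}$ ($T{\left(Q \right)} = -2 + \left(\frac{5 Q}{9} + Q\right) = -2 + \frac{14 Q}{9}$)
$T{\left(U{\left(\left(5 + 5\right) - 2 \right)} \right)} 26 = \left(-2 + \frac{14 \cdot 4 \left(\left(5 + 5\right) - 2\right)^{3}}{9}\right) 26 = \left(-2 + \frac{14 \cdot 4 \left(10 - 2\right)^{3}}{9}\right) 26 = \left(-2 + \frac{14 \cdot 4 \cdot 8^{3}}{9}\right) 26 = \left(-2 + \frac{14 \cdot 4 \cdot 512}{9}\right) 26 = \left(-2 + \frac{14}{9} \cdot 2048\right) 26 = \left(-2 + \frac{28672}{9}\right) 26 = \frac{28654}{9} \cdot 26 = \frac{745004}{9}$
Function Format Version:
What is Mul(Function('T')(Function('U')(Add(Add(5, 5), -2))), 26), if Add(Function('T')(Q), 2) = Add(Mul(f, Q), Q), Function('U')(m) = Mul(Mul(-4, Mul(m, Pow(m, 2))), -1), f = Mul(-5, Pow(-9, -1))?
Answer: Rational(745004, 9) ≈ 82778.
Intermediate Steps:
f = Rational(5, 9) (f = Mul(-5, Rational(-1, 9)) = Rational(5, 9) ≈ 0.55556)
Function('U')(m) = Mul(4, Pow(m, 3)) (Function('U')(m) = Mul(Mul(-4, Pow(m, 3)), -1) = Mul(4, Pow(m, 3)))
Function('T')(Q) = Add(-2, Mul(Rational(14, 9), Q)) (Function('T')(Q) = Add(-2, Add(Mul(Rational(5, 9), Q), Q)) = Add(-2, Mul(Rational(14, 9), Q)))
Mul(Function('T')(Function('U')(Add(Add(5, 5), -2))), 26) = Mul(Add(-2, Mul(Rational(14, 9), Mul(4, Pow(Add(Add(5, 5), -2), 3)))), 26) = Mul(Add(-2, Mul(Rational(14, 9), Mul(4, Pow(Add(10, -2), 3)))), 26) = Mul(Add(-2, Mul(Rational(14, 9), Mul(4, Pow(8, 3)))), 26) = Mul(Add(-2, Mul(Rational(14, 9), Mul(4, 512))), 26) = Mul(Add(-2, Mul(Rational(14, 9), 2048)), 26) = Mul(Add(-2, Rational(28672, 9)), 26) = Mul(Rational(28654, 9), 26) = Rational(745004, 9)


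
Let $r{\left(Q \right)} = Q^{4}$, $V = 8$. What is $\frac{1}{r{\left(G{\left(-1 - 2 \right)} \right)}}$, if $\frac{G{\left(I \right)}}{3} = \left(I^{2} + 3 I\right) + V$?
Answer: $\frac{1}{331776} \approx 3.0141 \cdot 10^{-6}$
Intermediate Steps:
$G{\left(I \right)} = 24 + 3 I^{2} + 9 I$ ($G{\left(I \right)} = 3 \left(\left(I^{2} + 3 I\right) + 8\right) = 3 \left(8 + I^{2} + 3 I\right) = 24 + 3 I^{2} + 9 I$)
$\frac{1}{r{\left(G{\left(-1 - 2 \right)} \right)}} = \frac{1}{\left(24 + 3 \left(-1 - 2\right)^{2} + 9 \left(-1 - 2\right)\right)^{4}} = \frac{1}{\left(24 + 3 \left(-3\right)^{2} + 9 \left(-3\right)\right)^{4}} = \frac{1}{\left(24 + 3 \cdot 9 - 27\right)^{4}} = \frac{1}{\left(24 + 27 - 27\right)^{4}} = \frac{1}{24^{4}} = \frac{1}{331776}$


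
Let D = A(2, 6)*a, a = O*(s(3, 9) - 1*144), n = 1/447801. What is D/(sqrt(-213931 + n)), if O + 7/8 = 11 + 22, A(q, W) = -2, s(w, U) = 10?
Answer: -17219*I*sqrt(42898671142409730)/191597031460 ≈ -18.614*I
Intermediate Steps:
n = 1/447801 ≈ 2.2331e-6
O = 257/8 (O = -7/8 + (11 + 22) = -7/8 + 33 = 257/8 ≈ 32.125)
a = -17219/4 (a = 257*(10 - 1*144)/8 = 257*(10 - 144)/8 = (257/8)*(-134) = -17219/4 ≈ -4304.8)
D = 17219/2 (D = -2*(-17219/4) = 17219/2 ≈ 8609.5)
D/(sqrt(-213931 + n)) = 17219/(2*(sqrt(-213931 + 1/447801))) = 17219/(2*(sqrt(-95798515730/447801))) = 17219/(2*((I*sqrt(42898671142409730)/447801))) = 17219*(-I*sqrt(42898671142409730)/95798515730)/2 = -17219*I*sqrt(42898671142409730)/191597031460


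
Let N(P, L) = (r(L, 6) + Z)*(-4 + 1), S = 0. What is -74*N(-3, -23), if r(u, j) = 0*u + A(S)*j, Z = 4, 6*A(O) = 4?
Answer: 1776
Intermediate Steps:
A(O) = ⅔ (A(O) = (⅙)*4 = ⅔)
r(u, j) = 2*j/3 (r(u, j) = 0*u + 2*j/3 = 0 + 2*j/3 = 2*j/3)
N(P, L) = -24 (N(P, L) = ((⅔)*6 + 4)*(-4 + 1) = (4 + 4)*(-3) = 8*(-3) = -24)
-74*N(-3, -23) = -74*(-24) = 1776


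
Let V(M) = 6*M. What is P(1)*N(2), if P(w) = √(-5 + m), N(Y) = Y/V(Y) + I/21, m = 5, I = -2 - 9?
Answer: 0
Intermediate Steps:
I = -11
N(Y) = -5/14 (N(Y) = Y/((6*Y)) - 11/21 = Y*(1/(6*Y)) - 11*1/21 = ⅙ - 11/21 = -5/14)
P(w) = 0 (P(w) = √(-5 + 5) = √0 = 0)
P(1)*N(2) = 0*(-5/14) = 0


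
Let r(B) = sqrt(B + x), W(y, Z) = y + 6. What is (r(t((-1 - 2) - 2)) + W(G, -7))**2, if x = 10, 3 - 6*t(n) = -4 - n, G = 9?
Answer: (45 + sqrt(93))**2/9 ≈ 331.77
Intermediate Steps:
t(n) = 7/6 + n/6 (t(n) = 1/2 - (-4 - n)/6 = 1/2 + (2/3 + n/6) = 7/6 + n/6)
W(y, Z) = 6 + y
r(B) = sqrt(10 + B) (r(B) = sqrt(B + 10) = sqrt(10 + B))
(r(t((-1 - 2) - 2)) + W(G, -7))**2 = (sqrt(10 + (7/6 + ((-1 - 2) - 2)/6)) + (6 + 9))**2 = (sqrt(10 + (7/6 + (-3 - 2)/6)) + 15)**2 = (sqrt(10 + (7/6 + (1/6)*(-5))) + 15)**2 = (sqrt(10 + (7/6 - 5/6)) + 15)**2 = (sqrt(10 + 1/3) + 15)**2 = (sqrt(31/3) + 15)**2 = (sqrt(93)/3 + 15)**2 = (15 + sqrt(93)/3)**2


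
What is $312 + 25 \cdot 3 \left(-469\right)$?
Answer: $-34863$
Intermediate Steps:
$312 + 25 \cdot 3 \left(-469\right) = 312 + 75 \left(-469\right) = 312 - 35175 = -34863$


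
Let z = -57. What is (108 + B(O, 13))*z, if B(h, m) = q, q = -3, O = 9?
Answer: -5985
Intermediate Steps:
B(h, m) = -3
(108 + B(O, 13))*z = (108 - 3)*(-57) = 105*(-57) = -5985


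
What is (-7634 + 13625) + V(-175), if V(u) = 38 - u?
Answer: 6204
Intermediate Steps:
(-7634 + 13625) + V(-175) = (-7634 + 13625) + (38 - 1*(-175)) = 5991 + (38 + 175) = 5991 + 213 = 6204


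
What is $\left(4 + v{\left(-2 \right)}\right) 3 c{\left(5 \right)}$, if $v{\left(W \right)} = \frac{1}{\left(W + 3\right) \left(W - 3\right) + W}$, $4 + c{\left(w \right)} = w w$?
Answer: $243$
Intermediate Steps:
$c{\left(w \right)} = -4 + w^{2}$ ($c{\left(w \right)} = -4 + w w = -4 + w^{2}$)
$v{\left(W \right)} = \frac{1}{W + \left(-3 + W\right) \left(3 + W\right)}$ ($v{\left(W \right)} = \frac{1}{\left(3 + W\right) \left(-3 + W\right) + W} = \frac{1}{\left(-3 + W\right) \left(3 + W\right) + W} = \frac{1}{W + \left(-3 + W\right) \left(3 + W\right)}$)
$\left(4 + v{\left(-2 \right)}\right) 3 c{\left(5 \right)} = \left(4 + \frac{1}{-9 - 2 + \left(-2\right)^{2}}\right) 3 \left(-4 + 5^{2}\right) = \left(4 + \frac{1}{-9 - 2 + 4}\right) 3 \left(-4 + 25\right) = \left(4 + \frac{1}{-7}\right) 3 \cdot 21 = \left(4 - \frac{1}{7}\right) 3 \cdot 21 = \frac{27}{7} \cdot 3 \cdot 21 = \frac{81}{7} \cdot 21 = 243$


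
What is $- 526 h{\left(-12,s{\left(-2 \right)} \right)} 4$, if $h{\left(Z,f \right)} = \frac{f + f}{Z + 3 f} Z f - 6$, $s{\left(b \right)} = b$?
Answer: $\frac{4208}{3} \approx 1402.7$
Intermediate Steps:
$h{\left(Z,f \right)} = -6 + \frac{2 Z f^{2}}{Z + 3 f}$ ($h{\left(Z,f \right)} = \frac{2 f}{Z + 3 f} Z f - 6 = \frac{2 Z f}{Z + 3 f} f - 6 = \frac{2 Z f^{2}}{Z + 3 f} - 6 = -6 + \frac{2 Z f^{2}}{Z + 3 f}$)
$- 526 h{\left(-12,s{\left(-2 \right)} \right)} 4 = - 526 \frac{2 \left(\left(-9\right) \left(-2\right) - -36 - 12 \left(-2\right)^{2}\right)}{-12 + 3 \left(-2\right)} 4 = - 526 \frac{2 \left(18 + 36 - 48\right)}{-12 - 6} \cdot 4 = - 526 \frac{2 \left(18 + 36 - 48\right)}{-18} \cdot 4 = - 526 \cdot 2 \left(- \frac{1}{18}\right) 6 \cdot 4 = - 526 \left(\left(- \frac{2}{3}\right) 4\right) = \left(-526\right) \left(- \frac{8}{3}\right) = \frac{4208}{3}$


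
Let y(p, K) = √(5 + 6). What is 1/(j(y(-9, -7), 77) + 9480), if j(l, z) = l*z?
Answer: 9480/89805181 - 77*√11/89805181 ≈ 0.00010272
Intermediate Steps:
y(p, K) = √11
1/(j(y(-9, -7), 77) + 9480) = 1/(√11*77 + 9480) = 1/(77*√11 + 9480) = 1/(9480 + 77*√11)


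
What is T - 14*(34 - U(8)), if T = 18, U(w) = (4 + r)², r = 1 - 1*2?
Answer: -332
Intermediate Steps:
r = -1 (r = 1 - 2 = -1)
U(w) = 9 (U(w) = (4 - 1)² = 3² = 9)
T - 14*(34 - U(8)) = 18 - 14*(34 - 1*9) = 18 - 14*(34 - 9) = 18 - 14*25 = 18 - 350 = -332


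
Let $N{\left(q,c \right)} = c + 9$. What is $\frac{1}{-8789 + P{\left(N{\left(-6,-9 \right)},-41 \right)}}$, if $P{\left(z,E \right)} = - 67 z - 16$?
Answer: $- \frac{1}{8805} \approx -0.00011357$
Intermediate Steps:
$N{\left(q,c \right)} = 9 + c$
$P{\left(z,E \right)} = -16 - 67 z$
$\frac{1}{-8789 + P{\left(N{\left(-6,-9 \right)},-41 \right)}} = \frac{1}{-8789 - \left(16 + 67 \left(9 - 9\right)\right)} = \frac{1}{-8789 - 16} = \frac{1}{-8805} = - \frac{1}{8805}$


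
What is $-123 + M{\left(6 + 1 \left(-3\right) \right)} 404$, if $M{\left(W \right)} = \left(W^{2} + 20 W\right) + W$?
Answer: $28965$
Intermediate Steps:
$M{\left(W \right)} = W^{2} + 21 W$
$-123 + M{\left(6 + 1 \left(-3\right) \right)} 404 = -123 + \left(6 + 1 \left(-3\right)\right) \left(21 + \left(6 + 1 \left(-3\right)\right)\right) 404 = -123 + \left(6 - 3\right) \left(21 + \left(6 - 3\right)\right) 404 = -123 + 3 \left(21 + 3\right) 404 = -123 + 3 \cdot 24 \cdot 404 = -123 + 72 \cdot 404 = -123 + 29088 = 28965$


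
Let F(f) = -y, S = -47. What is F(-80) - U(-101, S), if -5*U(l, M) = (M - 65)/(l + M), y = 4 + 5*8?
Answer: -8112/185 ≈ -43.849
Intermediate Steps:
y = 44 (y = 4 + 40 = 44)
U(l, M) = -(-65 + M)/(5*(M + l)) (U(l, M) = -(M - 65)/(5*(l + M)) = -(-65 + M)/(5*(M + l)))
F(f) = -44 (F(f) = -1*44 = -44)
F(-80) - U(-101, S) = -44 - (13 - 1/5*(-47))/(-47 - 101) = -44 - (13 + 47/5)/(-148) = -44 - (-1)*112/(148*5) = -44 - 1*(-28/185) = -44 + 28/185 = -8112/185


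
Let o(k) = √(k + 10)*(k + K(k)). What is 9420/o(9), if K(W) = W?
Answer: 1570*√19/57 ≈ 120.06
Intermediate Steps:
o(k) = 2*k*√(10 + k) (o(k) = √(k + 10)*(k + k) = √(10 + k)*(2*k) = 2*k*√(10 + k))
9420/o(9) = 9420/((2*9*√(10 + 9))) = 9420/((2*9*√19)) = 9420/((18*√19)) = 9420*(√19/342) = 1570*√19/57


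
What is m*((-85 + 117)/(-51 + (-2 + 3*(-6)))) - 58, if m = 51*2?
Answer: -7382/71 ≈ -103.97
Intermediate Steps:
m = 102
m*((-85 + 117)/(-51 + (-2 + 3*(-6)))) - 58 = 102*((-85 + 117)/(-51 + (-2 + 3*(-6)))) - 58 = 102*(32/(-51 + (-2 - 18))) - 58 = 102*(32/(-51 - 20)) - 58 = 102*(32/(-71)) - 58 = 102*(32*(-1/71)) - 58 = 102*(-32/71) - 58 = -3264/71 - 58 = -7382/71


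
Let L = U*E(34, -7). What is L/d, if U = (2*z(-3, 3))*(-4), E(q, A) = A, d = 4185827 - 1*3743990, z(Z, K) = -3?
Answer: -56/147279 ≈ -0.00038023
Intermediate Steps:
d = 441837 (d = 4185827 - 3743990 = 441837)
U = 24 (U = (2*(-3))*(-4) = -6*(-4) = 24)
L = -168 (L = 24*(-7) = -168)
L/d = -168/441837 = -168*1/441837 = -56/147279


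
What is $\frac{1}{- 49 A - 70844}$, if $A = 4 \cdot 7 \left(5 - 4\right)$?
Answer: $- \frac{1}{72216} \approx -1.3847 \cdot 10^{-5}$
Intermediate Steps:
$A = 28$ ($A = 28 \left(5 - 4\right) = 28 \cdot 1 = 28$)
$\frac{1}{- 49 A - 70844} = \frac{1}{\left(-49\right) 28 - 70844} = \frac{1}{-1372 - 70844} = \frac{1}{-72216} = - \frac{1}{72216}$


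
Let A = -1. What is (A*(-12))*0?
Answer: 0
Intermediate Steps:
(A*(-12))*0 = -1*(-12)*0 = 12*0 = 0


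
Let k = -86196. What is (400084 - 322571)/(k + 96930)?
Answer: 77513/10734 ≈ 7.2213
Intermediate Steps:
(400084 - 322571)/(k + 96930) = (400084 - 322571)/(-86196 + 96930) = 77513/10734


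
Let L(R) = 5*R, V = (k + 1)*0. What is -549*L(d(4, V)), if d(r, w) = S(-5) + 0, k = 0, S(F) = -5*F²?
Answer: 343125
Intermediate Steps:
V = 0 (V = (0 + 1)*0 = 1*0 = 0)
d(r, w) = -125 (d(r, w) = -5*(-5)² + 0 = -5*25 + 0 = -125 + 0 = -125)
-549*L(d(4, V)) = -2745*(-125) = -549*(-625) = 343125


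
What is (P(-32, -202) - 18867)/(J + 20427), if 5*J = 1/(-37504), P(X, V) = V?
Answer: -3575818880/3830471039 ≈ -0.93352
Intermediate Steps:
J = -1/187520 (J = (⅕)/(-37504) = (⅕)*(-1/37504) = -1/187520 ≈ -5.3328e-6)
(P(-32, -202) - 18867)/(J + 20427) = (-202 - 18867)/(-1/187520 + 20427) = -19069/3830471039/187520 = -19069*187520/3830471039 = -3575818880/3830471039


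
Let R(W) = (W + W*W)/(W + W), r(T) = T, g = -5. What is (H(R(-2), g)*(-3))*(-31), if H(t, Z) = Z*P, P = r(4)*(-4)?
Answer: 7440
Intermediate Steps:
P = -16 (P = 4*(-4) = -16)
R(W) = (W + W²)/(2*W) (R(W) = (W + W²)/((2*W)) = (W + W²)*(1/(2*W)) = (W + W²)/(2*W))
H(t, Z) = -16*Z (H(t, Z) = Z*(-16) = -16*Z)
(H(R(-2), g)*(-3))*(-31) = (-16*(-5)*(-3))*(-31) = (80*(-3))*(-31) = -240*(-31) = 7440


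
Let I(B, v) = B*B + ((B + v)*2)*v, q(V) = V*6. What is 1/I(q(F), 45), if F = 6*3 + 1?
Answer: 1/27306 ≈ 3.6622e-5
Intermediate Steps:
F = 19 (F = 18 + 1 = 19)
q(V) = 6*V
I(B, v) = B² + v*(2*B + 2*v) (I(B, v) = B² + (2*B + 2*v)*v = B² + v*(2*B + 2*v))
1/I(q(F), 45) = 1/((6*19)² + 2*45² + 2*(6*19)*45) = 1/(114² + 2*2025 + 2*114*45) = 1/(12996 + 4050 + 10260) = 1/27306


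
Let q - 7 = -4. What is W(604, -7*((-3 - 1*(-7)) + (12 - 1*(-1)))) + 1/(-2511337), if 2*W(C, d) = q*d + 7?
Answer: -439483976/2511337 ≈ -175.00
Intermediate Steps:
q = 3 (q = 7 - 4 = 3)
W(C, d) = 7/2 + 3*d/2 (W(C, d) = (3*d + 7)/2 = (7 + 3*d)/2 = 7/2 + 3*d/2)
W(604, -7*((-3 - 1*(-7)) + (12 - 1*(-1)))) + 1/(-2511337) = (7/2 + 3*(-7*((-3 - 1*(-7)) + (12 - 1*(-1))))/2) + 1/(-2511337) = (7/2 + 3*(-7*((-3 + 7) + (12 + 1)))/2) - 1/2511337 = (7/2 + 3*(-7*(4 + 13))/2) - 1/2511337 = (7/2 + 3*(-7*17)/2) - 1/2511337 = (7/2 + (3/2)*(-119)) - 1/2511337 = (7/2 - 357/2) - 1/2511337 = -175 - 1/2511337 = -439483976/2511337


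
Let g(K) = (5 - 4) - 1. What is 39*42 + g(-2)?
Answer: 1638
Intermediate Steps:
g(K) = 0 (g(K) = 1 - 1 = 0)
39*42 + g(-2) = 39*42 + 0 = 1638 + 0 = 1638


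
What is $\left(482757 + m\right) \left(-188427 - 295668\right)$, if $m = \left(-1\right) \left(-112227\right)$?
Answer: $-288028779480$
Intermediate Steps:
$m = 112227$
$\left(482757 + m\right) \left(-188427 - 295668\right) = \left(482757 + 112227\right) \left(-188427 - 295668\right) = 594984 \left(-484095\right) = -288028779480$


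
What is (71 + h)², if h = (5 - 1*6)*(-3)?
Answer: 5476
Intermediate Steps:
h = 3 (h = (5 - 6)*(-3) = -1*(-3) = 3)
(71 + h)² = (71 + 3)² = 74² = 5476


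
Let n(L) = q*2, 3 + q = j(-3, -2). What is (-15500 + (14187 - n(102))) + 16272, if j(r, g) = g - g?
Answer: 14965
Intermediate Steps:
j(r, g) = 0
q = -3 (q = -3 + 0 = -3)
n(L) = -6 (n(L) = -3*2 = -6)
(-15500 + (14187 - n(102))) + 16272 = (-15500 + (14187 - 1*(-6))) + 16272 = (-15500 + (14187 + 6)) + 16272 = (-15500 + 14193) + 16272 = -1307 + 16272 = 14965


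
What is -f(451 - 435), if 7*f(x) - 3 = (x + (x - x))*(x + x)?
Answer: -515/7 ≈ -73.571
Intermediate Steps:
f(x) = 3/7 + 2*x**2/7 (f(x) = 3/7 + ((x + (x - x))*(x + x))/7 = 3/7 + ((x + 0)*(2*x))/7 = 3/7 + (x*(2*x))/7 = 3/7 + (2*x**2)/7 = 3/7 + 2*x**2/7)
-f(451 - 435) = -(3/7 + 2*(451 - 435)**2/7) = -(3/7 + (2/7)*16**2) = -(3/7 + (2/7)*256) = -(3/7 + 512/7) = -1*515/7 = -515/7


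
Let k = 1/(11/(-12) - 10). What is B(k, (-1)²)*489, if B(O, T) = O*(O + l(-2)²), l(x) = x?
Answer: -3004416/17161 ≈ -175.07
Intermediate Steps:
k = -12/131 (k = 1/(11*(-1/12) - 10) = 1/(-11/12 - 10) = 1/(-131/12) = -12/131 ≈ -0.091603)
B(O, T) = O*(4 + O) (B(O, T) = O*(O + (-2)²) = O*(O + 4) = O*(4 + O))
B(k, (-1)²)*489 = -12*(4 - 12/131)/131*489 = -12/131*512/131*489 = -6144/17161*489 = -3004416/17161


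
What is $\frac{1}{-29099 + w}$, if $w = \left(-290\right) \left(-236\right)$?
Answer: $\frac{1}{39341} \approx 2.5419 \cdot 10^{-5}$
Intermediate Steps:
$w = 68440$
$\frac{1}{-29099 + w} = \frac{1}{-29099 + 68440} = \frac{1}{39341}$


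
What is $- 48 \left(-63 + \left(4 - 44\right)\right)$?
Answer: $4944$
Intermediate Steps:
$- 48 \left(-63 + \left(4 - 44\right)\right) = - 48 \left(-63 - 40\right) = \left(-48\right) \left(-103\right) = 4944$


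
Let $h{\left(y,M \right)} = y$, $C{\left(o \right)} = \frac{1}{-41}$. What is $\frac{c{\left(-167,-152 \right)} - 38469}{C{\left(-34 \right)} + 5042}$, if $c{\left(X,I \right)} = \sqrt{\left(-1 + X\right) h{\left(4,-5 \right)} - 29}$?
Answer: $- \frac{525743}{68907} + \frac{41 i \sqrt{701}}{206721} \approx -7.6297 + 0.0052512 i$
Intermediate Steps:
$C{\left(o \right)} = - \frac{1}{41}$
$c{\left(X,I \right)} = \sqrt{-33 + 4 X}$ ($c{\left(X,I \right)} = \sqrt{\left(-1 + X\right) 4 - 29} = \sqrt{\left(-4 + 4 X\right) - 29} = \sqrt{-33 + 4 X}$)
$\frac{c{\left(-167,-152 \right)} - 38469}{C{\left(-34 \right)} + 5042} = \frac{\sqrt{-33 + 4 \left(-167\right)} - 38469}{- \frac{1}{41} + 5042} = \frac{\sqrt{-33 - 668} - 38469}{\frac{206721}{41}} = \left(\sqrt{-701} - 38469\right) \frac{41}{206721} = \left(i \sqrt{701} - 38469\right) \frac{41}{206721} = \left(-38469 + i \sqrt{701}\right) \frac{41}{206721} = - \frac{525743}{68907} + \frac{41 i \sqrt{701}}{206721}$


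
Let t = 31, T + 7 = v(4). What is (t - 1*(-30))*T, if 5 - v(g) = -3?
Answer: 61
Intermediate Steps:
v(g) = 8 (v(g) = 5 - 1*(-3) = 5 + 3 = 8)
T = 1 (T = -7 + 8 = 1)
(t - 1*(-30))*T = (31 - 1*(-30))*1 = (31 + 30)*1 = 61*1 = 61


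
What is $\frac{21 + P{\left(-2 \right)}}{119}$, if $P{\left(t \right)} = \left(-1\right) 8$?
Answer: $\frac{13}{119} \approx 0.10924$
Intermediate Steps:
$P{\left(t \right)} = -8$
$\frac{21 + P{\left(-2 \right)}}{119} = \frac{21 - 8}{119} = 13 \cdot \frac{1}{119} = \frac{13}{119}$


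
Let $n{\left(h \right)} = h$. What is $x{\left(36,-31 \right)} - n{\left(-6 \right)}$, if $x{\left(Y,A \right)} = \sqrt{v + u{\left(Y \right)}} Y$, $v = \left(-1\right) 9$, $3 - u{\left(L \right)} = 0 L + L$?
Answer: $6 + 36 i \sqrt{42} \approx 6.0 + 233.31 i$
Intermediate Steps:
$u{\left(L \right)} = 3 - L$ ($u{\left(L \right)} = 3 - \left(0 L + L\right) = 3 - \left(0 + L\right) = 3 - L$)
$v = -9$
$x{\left(Y,A \right)} = Y \sqrt{-6 - Y}$ ($x{\left(Y,A \right)} = \sqrt{-9 - \left(-3 + Y\right)} Y = \sqrt{-6 - Y} Y = Y \sqrt{-6 - Y}$)
$x{\left(36,-31 \right)} - n{\left(-6 \right)} = 36 \sqrt{-6 - 36} - -6 = 36 \sqrt{-6 - 36} + 6 = 36 \sqrt{-42} + 6 = 36 i \sqrt{42} + 6 = 6 + 36 i \sqrt{42}$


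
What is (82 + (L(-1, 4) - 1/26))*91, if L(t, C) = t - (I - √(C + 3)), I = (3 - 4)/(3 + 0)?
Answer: 44387/6 + 91*√7 ≈ 7638.6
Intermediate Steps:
I = -⅓ (I = -1/3 = -1*⅓ = -⅓ ≈ -0.33333)
L(t, C) = ⅓ + t + √(3 + C) (L(t, C) = t - (-⅓ - √(C + 3)) = t - (-⅓ - √(3 + C)) = t + (⅓ + √(3 + C)) = ⅓ + t + √(3 + C))
(82 + (L(-1, 4) - 1/26))*91 = (82 + ((⅓ - 1 + √(3 + 4)) - 1/26))*91 = (82 + ((⅓ - 1 + √7) - 1*1/26))*91 = (82 + ((-⅔ + √7) - 1/26))*91 = (82 + (-55/78 + √7))*91 = (6341/78 + √7)*91 = 44387/6 + 91*√7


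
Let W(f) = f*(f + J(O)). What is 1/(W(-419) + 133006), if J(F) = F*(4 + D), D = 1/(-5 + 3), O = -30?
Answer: 1/352562 ≈ 2.8364e-6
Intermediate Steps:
D = -½ (D = 1/(-2) = -½ ≈ -0.50000)
J(F) = 7*F/2 (J(F) = F*(4 - ½) = F*(7/2) = 7*F/2)
W(f) = f*(-105 + f) (W(f) = f*(f + (7/2)*(-30)) = f*(f - 105) = f*(-105 + f))
1/(W(-419) + 133006) = 1/(-419*(-105 - 419) + 133006) = 1/(-419*(-524) + 133006) = 1/(219556 + 133006) = 1/352562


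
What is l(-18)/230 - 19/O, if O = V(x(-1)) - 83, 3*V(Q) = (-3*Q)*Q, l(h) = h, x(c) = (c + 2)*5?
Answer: 1213/12420 ≈ 0.097665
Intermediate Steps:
x(c) = 10 + 5*c (x(c) = (2 + c)*5 = 10 + 5*c)
V(Q) = -Q**2 (V(Q) = ((-3*Q)*Q)/3 = (-3*Q**2)/3 = -Q**2)
O = -108 (O = -(10 + 5*(-1))**2 - 83 = -(10 - 5)**2 - 83 = -1*5**2 - 83 = -1*25 - 83 = -25 - 83 = -108)
l(-18)/230 - 19/O = -18/230 - 19/(-108) = -18*1/230 - 19*(-1/108) = -9/115 + 19/108 = 1213/12420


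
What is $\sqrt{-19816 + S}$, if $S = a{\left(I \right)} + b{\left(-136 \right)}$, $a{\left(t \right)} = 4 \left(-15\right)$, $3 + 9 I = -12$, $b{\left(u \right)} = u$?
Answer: $2 i \sqrt{5003} \approx 141.46 i$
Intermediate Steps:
$I = - \frac{5}{3}$ ($I = - \frac{1}{3} + \frac{1}{9} \left(-12\right) = - \frac{1}{3} - \frac{4}{3} = - \frac{5}{3} \approx -1.6667$)
$a{\left(t \right)} = -60$
$S = -196$ ($S = -60 - 136 = -196$)
$\sqrt{-19816 + S} = \sqrt{-19816 - 196} = \sqrt{-20012} = 2 i \sqrt{5003}$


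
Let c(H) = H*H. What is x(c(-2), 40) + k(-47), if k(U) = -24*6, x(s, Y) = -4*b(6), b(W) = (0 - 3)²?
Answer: -180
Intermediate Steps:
c(H) = H²
b(W) = 9 (b(W) = (-3)² = 9)
x(s, Y) = -36 (x(s, Y) = -4*9 = -36)
k(U) = -144
x(c(-2), 40) + k(-47) = -36 - 144 = -180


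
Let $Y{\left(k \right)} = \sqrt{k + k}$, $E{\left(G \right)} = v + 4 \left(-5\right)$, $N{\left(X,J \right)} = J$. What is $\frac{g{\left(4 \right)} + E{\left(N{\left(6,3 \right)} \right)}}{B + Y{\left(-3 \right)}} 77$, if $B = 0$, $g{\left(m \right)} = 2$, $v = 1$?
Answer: $\frac{1309 i \sqrt{6}}{6} \approx 534.4 i$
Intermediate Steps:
$E{\left(G \right)} = -19$ ($E{\left(G \right)} = 1 + 4 \left(-5\right) = 1 - 20 = -19$)
$Y{\left(k \right)} = \sqrt{2} \sqrt{k}$ ($Y{\left(k \right)} = \sqrt{2 k} = \sqrt{2} \sqrt{k}$)
$\frac{g{\left(4 \right)} + E{\left(N{\left(6,3 \right)} \right)}}{B + Y{\left(-3 \right)}} 77 = \frac{2 - 19}{0 + \sqrt{2} \sqrt{-3}} \cdot 77 = - \frac{17}{0 + \sqrt{2} i \sqrt{3}} \cdot 77 = - \frac{17}{0 + i \sqrt{6}} \cdot 77 = - \frac{17}{i \sqrt{6}} \cdot 77 = - 17 \left(- \frac{i \sqrt{6}}{6}\right) 77 = \frac{17 i \sqrt{6}}{6} \cdot 77 = \frac{1309 i \sqrt{6}}{6}$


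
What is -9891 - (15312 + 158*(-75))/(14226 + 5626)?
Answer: -98179797/9926 ≈ -9891.2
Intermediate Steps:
-9891 - (15312 + 158*(-75))/(14226 + 5626) = -9891 - (15312 - 11850)/19852 = -9891 - 3462/19852 = -9891 - 1*1731/9926 = -9891 - 1731/9926 = -98179797/9926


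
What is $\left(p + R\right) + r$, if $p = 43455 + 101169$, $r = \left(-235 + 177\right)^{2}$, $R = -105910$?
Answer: $42078$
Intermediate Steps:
$r = 3364$ ($r = \left(-58\right)^{2} = 3364$)
$p = 144624$
$\left(p + R\right) + r = \left(144624 - 105910\right) + 3364 = 38714 + 3364 = 42078$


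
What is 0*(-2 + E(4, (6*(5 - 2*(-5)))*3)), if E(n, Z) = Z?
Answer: 0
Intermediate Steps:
0*(-2 + E(4, (6*(5 - 2*(-5)))*3)) = 0*(-2 + (6*(5 - 2*(-5)))*3) = 0*(-2 + (6*(5 + 10))*3) = 0*(-2 + (6*15)*3) = 0*(-2 + 90*3) = 0*(-2 + 270) = 0*268 = 0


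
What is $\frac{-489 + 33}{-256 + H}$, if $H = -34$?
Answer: $\frac{228}{145} \approx 1.5724$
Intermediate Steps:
$\frac{-489 + 33}{-256 + H} = \frac{-489 + 33}{-256 - 34} = - \frac{456}{-290} = \left(-456\right) \left(- \frac{1}{290}\right) = \frac{228}{145}$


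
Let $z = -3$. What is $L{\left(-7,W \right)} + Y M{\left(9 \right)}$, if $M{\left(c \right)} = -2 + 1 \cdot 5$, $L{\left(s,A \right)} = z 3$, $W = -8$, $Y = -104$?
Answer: $-321$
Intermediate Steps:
$L{\left(s,A \right)} = -9$ ($L{\left(s,A \right)} = \left(-3\right) 3 = -9$)
$M{\left(c \right)} = 3$ ($M{\left(c \right)} = -2 + 5 = 3$)
$L{\left(-7,W \right)} + Y M{\left(9 \right)} = -9 - 312 = -321$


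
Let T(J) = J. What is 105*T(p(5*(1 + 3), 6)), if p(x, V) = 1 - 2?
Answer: -105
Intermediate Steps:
p(x, V) = -1
105*T(p(5*(1 + 3), 6)) = 105*(-1) = -105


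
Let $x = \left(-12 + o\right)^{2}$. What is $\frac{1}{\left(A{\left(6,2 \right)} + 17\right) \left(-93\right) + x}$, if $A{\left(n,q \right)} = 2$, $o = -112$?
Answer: $\frac{1}{13609} \approx 7.3481 \cdot 10^{-5}$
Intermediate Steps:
$x = 15376$ ($x = \left(-12 - 112\right)^{2} = \left(-124\right)^{2} = 15376$)
$\frac{1}{\left(A{\left(6,2 \right)} + 17\right) \left(-93\right) + x} = \frac{1}{\left(2 + 17\right) \left(-93\right) + 15376} = \frac{1}{19 \left(-93\right) + 15376} = \frac{1}{-1767 + 15376} = \frac{1}{13609}$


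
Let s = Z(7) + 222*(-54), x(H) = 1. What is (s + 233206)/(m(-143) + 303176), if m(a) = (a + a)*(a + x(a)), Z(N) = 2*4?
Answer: 36871/57298 ≈ 0.64350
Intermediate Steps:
Z(N) = 8
m(a) = 2*a*(1 + a) (m(a) = (a + a)*(a + 1) = (2*a)*(1 + a) = 2*a*(1 + a))
s = -11980 (s = 8 + 222*(-54) = 8 - 11988 = -11980)
(s + 233206)/(m(-143) + 303176) = (-11980 + 233206)/(2*(-143)*(1 - 143) + 303176) = 221226/(2*(-143)*(-142) + 303176) = 221226/(40612 + 303176) = 221226/343788 = 221226*(1/343788) = 36871/57298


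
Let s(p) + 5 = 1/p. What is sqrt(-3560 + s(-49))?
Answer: I*sqrt(174686)/7 ≈ 59.708*I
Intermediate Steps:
s(p) = -5 + 1/p
sqrt(-3560 + s(-49)) = sqrt(-3560 + (-5 + 1/(-49))) = sqrt(-3560 + (-5 - 1/49)) = sqrt(-3560 - 246/49) = sqrt(-174686/49) = I*sqrt(174686)/7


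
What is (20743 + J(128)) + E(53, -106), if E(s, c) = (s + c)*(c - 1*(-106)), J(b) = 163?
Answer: 20906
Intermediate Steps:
E(s, c) = (106 + c)*(c + s) (E(s, c) = (c + s)*(c + 106) = (c + s)*(106 + c) = (106 + c)*(c + s))
(20743 + J(128)) + E(53, -106) = (20743 + 163) + ((-106)**2 + 106*(-106) + 106*53 - 106*53) = 20906 + (11236 - 11236 + 5618 - 5618) = 20906 + 0 = 20906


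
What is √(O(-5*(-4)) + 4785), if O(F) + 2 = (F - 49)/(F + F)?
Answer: √1912910/20 ≈ 69.154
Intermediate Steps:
O(F) = -2 + (-49 + F)/(2*F) (O(F) = -2 + (F - 49)/(F + F) = -2 + (-49 + F)/((2*F)) = -2 + (-49 + F)*(1/(2*F)) = -2 + (-49 + F)/(2*F))
√(O(-5*(-4)) + 4785) = √((-49 - (-15)*(-4))/(2*((-5*(-4)))) + 4785) = √((½)*(-49 - 3*20)/20 + 4785) = √((½)*(1/20)*(-49 - 60) + 4785) = √((½)*(1/20)*(-109) + 4785) = √(-109/40 + 4785) = √(191291/40) = √1912910/20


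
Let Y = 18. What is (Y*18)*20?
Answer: 6480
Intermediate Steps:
(Y*18)*20 = (18*18)*20 = 324*20 = 6480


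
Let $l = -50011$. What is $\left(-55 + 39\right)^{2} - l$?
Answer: $50267$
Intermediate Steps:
$\left(-55 + 39\right)^{2} - l = \left(-55 + 39\right)^{2} - -50011 = \left(-16\right)^{2} + 50011 = 256 + 50011 = 50267$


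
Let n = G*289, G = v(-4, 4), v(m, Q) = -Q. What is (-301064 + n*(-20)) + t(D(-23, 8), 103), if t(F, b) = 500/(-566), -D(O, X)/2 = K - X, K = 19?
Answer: -78658402/283 ≈ -2.7795e+5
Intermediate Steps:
D(O, X) = -38 + 2*X (D(O, X) = -2*(19 - X) = -38 + 2*X)
G = -4 (G = -1*4 = -4)
t(F, b) = -250/283 (t(F, b) = 500*(-1/566) = -250/283)
n = -1156 (n = -4*289 = -1156)
(-301064 + n*(-20)) + t(D(-23, 8), 103) = (-301064 - 1156*(-20)) - 250/283 = (-301064 + 23120) - 250/283 = -277944 - 250/283 = -78658402/283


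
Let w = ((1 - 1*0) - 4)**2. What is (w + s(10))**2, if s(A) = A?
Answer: 361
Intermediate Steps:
w = 9 (w = ((1 + 0) - 4)**2 = (1 - 4)**2 = (-3)**2 = 9)
(w + s(10))**2 = (9 + 10)**2 = 19**2 = 361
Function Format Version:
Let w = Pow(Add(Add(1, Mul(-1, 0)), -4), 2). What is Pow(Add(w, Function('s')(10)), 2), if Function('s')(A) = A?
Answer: 361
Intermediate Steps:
w = 9 (w = Pow(Add(Add(1, 0), -4), 2) = Pow(Add(1, -4), 2) = Pow(-3, 2) = 9)
Pow(Add(w, Function('s')(10)), 2) = Pow(Add(9, 10), 2) = Pow(19, 2) = 361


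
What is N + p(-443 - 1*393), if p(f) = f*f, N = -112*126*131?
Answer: -1149776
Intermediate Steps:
N = -1848672 (N = -14112*131 = -1848672)
p(f) = f**2
N + p(-443 - 1*393) = -1848672 + (-443 - 1*393)**2 = -1848672 + (-443 - 393)**2 = -1848672 + (-836)**2 = -1848672 + 698896 = -1149776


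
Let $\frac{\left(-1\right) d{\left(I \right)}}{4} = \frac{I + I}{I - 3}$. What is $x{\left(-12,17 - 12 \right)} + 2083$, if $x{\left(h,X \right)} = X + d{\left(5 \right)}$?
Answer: $2068$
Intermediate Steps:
$d{\left(I \right)} = - \frac{8 I}{-3 + I}$ ($d{\left(I \right)} = - 4 \frac{I + I}{I - 3} = - 4 \frac{2 I}{-3 + I} = - \frac{8 I}{-3 + I}$)
$x{\left(h,X \right)} = -20 + X$ ($x{\left(h,X \right)} = X - \frac{40}{-3 + 5} = X - \frac{40}{2} = X - 40 \cdot \frac{1}{2} = X - 20 = -20 + X$)
$x{\left(-12,17 - 12 \right)} + 2083 = \left(-20 + \left(17 - 12\right)\right) + 2083 = \left(-20 + 5\right) + 2083 = -15 + 2083 = 2068$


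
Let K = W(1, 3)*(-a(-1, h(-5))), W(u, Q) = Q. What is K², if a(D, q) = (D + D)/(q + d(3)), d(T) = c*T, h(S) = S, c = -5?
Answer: 9/100 ≈ 0.090000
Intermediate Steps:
d(T) = -5*T
a(D, q) = 2*D/(-15 + q) (a(D, q) = (D + D)/(q - 5*3) = (2*D)/(q - 15) = (2*D)/(-15 + q) = 2*D/(-15 + q))
K = -3/10 (K = 3*(-2*(-1)/(-15 - 5)) = 3*(-2*(-1)/(-20)) = 3*(-2*(-1)*(-1)/20) = 3*(-1*⅒) = 3*(-⅒) = -3/10 ≈ -0.30000)
K² = (-3/10)² = 9/100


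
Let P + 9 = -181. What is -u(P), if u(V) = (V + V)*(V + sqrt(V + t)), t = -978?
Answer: -72200 + 1520*I*sqrt(73) ≈ -72200.0 + 12987.0*I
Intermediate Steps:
P = -190 (P = -9 - 181 = -190)
u(V) = 2*V*(V + sqrt(-978 + V)) (u(V) = (V + V)*(V + sqrt(V - 978)) = (2*V)*(V + sqrt(-978 + V)) = 2*V*(V + sqrt(-978 + V)))
-u(P) = -2*(-190)*(-190 + sqrt(-978 - 190)) = -2*(-190)*(-190 + sqrt(-1168)) = -2*(-190)*(-190 + 4*I*sqrt(73)) = -(72200 - 1520*I*sqrt(73)) = -72200 + 1520*I*sqrt(73)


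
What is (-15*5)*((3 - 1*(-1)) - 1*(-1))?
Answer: -375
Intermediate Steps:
(-15*5)*((3 - 1*(-1)) - 1*(-1)) = -75*((3 + 1) + 1) = -75*(4 + 1) = -75*5 = -375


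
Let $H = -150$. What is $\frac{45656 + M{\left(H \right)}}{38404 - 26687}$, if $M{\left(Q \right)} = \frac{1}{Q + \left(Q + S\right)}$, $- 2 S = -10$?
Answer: $\frac{13468519}{3456515} \approx 3.8966$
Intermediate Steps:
$S = 5$ ($S = \left(- \frac{1}{2}\right) \left(-10\right) = 5$)
$M{\left(Q \right)} = \frac{1}{5 + 2 Q}$ ($M{\left(Q \right)} = \frac{1}{Q + \left(Q + 5\right)} = \frac{1}{Q + \left(5 + Q\right)} = \frac{1}{5 + 2 Q}$)
$\frac{45656 + M{\left(H \right)}}{38404 - 26687} = \frac{45656 + \frac{1}{5 + 2 \left(-150\right)}}{38404 - 26687} = \frac{45656 + \frac{1}{5 - 300}}{11717} = \left(45656 + \frac{1}{-295}\right) \frac{1}{11717} = \left(45656 - \frac{1}{295}\right) \frac{1}{11717} = \frac{13468519}{295} \cdot \frac{1}{11717} = \frac{13468519}{3456515}$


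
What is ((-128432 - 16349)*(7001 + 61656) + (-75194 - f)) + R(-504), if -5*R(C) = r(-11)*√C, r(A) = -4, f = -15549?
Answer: -9940288762 + 24*I*√14/5 ≈ -9.9403e+9 + 17.96*I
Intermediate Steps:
R(C) = 4*√C/5 (R(C) = -(-4)*√C/5 = 4*√C/5)
((-128432 - 16349)*(7001 + 61656) + (-75194 - f)) + R(-504) = ((-128432 - 16349)*(7001 + 61656) + (-75194 - 1*(-15549))) + 4*√(-504)/5 = (-144781*68657 + (-75194 + 15549)) + 4*(6*I*√14)/5 = (-9940229117 - 59645) + 24*I*√14/5 = -9940288762 + 24*I*√14/5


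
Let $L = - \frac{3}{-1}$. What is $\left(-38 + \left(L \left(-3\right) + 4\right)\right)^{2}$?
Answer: $1849$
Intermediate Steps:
$L = 3$ ($L = \left(-3\right) \left(-1\right) = 3$)
$\left(-38 + \left(L \left(-3\right) + 4\right)\right)^{2} = \left(-38 + \left(3 \left(-3\right) + 4\right)\right)^{2} = \left(-38 + \left(-9 + 4\right)\right)^{2} = \left(-38 - 5\right)^{2} = \left(-43\right)^{2} = 1849$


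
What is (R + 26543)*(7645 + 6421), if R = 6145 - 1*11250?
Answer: 301546908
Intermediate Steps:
R = -5105 (R = 6145 - 11250 = -5105)
(R + 26543)*(7645 + 6421) = (-5105 + 26543)*(7645 + 6421) = 21438*14066 = 301546908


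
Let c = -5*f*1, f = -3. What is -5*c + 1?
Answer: -74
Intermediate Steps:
c = 15 (c = -5*(-3)*1 = 15*1 = 15)
-5*c + 1 = -5*15 + 1 = -75 + 1 = -74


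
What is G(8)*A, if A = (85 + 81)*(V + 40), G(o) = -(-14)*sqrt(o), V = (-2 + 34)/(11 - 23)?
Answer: 520576*sqrt(2)/3 ≈ 2.4540e+5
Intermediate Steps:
V = -8/3 (V = 32/(-12) = 32*(-1/12) = -8/3 ≈ -2.6667)
G(o) = 14*sqrt(o)
A = 18592/3 (A = (85 + 81)*(-8/3 + 40) = 166*(112/3) = 18592/3 ≈ 6197.3)
G(8)*A = (14*sqrt(8))*(18592/3) = (14*(2*sqrt(2)))*(18592/3) = (28*sqrt(2))*(18592/3) = 520576*sqrt(2)/3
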